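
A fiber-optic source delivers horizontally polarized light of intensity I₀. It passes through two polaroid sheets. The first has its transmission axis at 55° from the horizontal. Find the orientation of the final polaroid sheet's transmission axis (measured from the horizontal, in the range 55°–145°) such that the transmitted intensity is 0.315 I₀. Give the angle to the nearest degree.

I₁ = I₀ cos²(55° − 0°) = I₀ cos²(55°) = 0.329 I₀.
Need I₂/I₀ = 0.315, so cos²(θ − 55°) = 0.315 / 0.329 = 0.9575.
θ − 55° = arccos(√0.9575) = 11.9°, giving θ ≈ 55 + 11.9 = 66.9°.

θ ≈ 67°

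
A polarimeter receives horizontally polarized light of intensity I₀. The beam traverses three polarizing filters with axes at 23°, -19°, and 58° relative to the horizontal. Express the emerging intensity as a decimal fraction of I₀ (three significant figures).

≈ 0.0237 I₀

I₁ = I₀ cos²(23° − 0°) = I₀ cos²(23°) = 0.8473 I₀.
I₂ = I₁ cos²(-19° − 23°) = 0.8473 I₀ · cos²(42°) = 0.4679 I₀.
I₃ = I₂ cos²(58° + 19°) = 0.4679 I₀ · cos²(77°) = 0.02368 I₀.
Transmitted fraction = 0.02368.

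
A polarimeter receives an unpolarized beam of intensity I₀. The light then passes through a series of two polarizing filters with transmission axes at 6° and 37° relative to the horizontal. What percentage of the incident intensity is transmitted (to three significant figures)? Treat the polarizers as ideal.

Unpolarized light through the first polarizer → I₁ = ½ I₀, now polarized at 6°.
I₂ = I₁ cos²(37° − 6°) = 0.5 I₀ · cos²(31°) = 0.3674 I₀.
That is 36.74% of the incident intensity.

≈ 36.7%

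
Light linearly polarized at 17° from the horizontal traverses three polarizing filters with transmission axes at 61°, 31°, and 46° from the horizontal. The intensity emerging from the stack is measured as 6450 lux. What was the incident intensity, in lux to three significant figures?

I₀ ≈ 1.78e4 lux

I₁ = I₀ cos²(61° − 17°) = I₀ cos²(44°) = 0.5174 I₀.
I₂ = I₁ cos²(31° − 61°) = 0.5174 I₀ · cos²(30°) = 0.3881 I₀.
I₃ = I₂ cos²(46° − 31°) = 0.3881 I₀ · cos²(15°) = 0.3621 I₀.
So 6450 lux = 0.3621 I₀, giving I₀ = 6450/0.3621 = 1.781e+04 lux.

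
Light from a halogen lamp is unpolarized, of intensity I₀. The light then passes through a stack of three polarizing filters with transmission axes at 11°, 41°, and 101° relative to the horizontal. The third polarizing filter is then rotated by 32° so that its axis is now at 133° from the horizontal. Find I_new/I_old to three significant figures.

Before rotation:
Unpolarized light through the first polarizer → I₁ = ½ I₀, now polarized at 11°.
I₂ = I₁ cos²(41° − 11°) = 0.5 I₀ · cos²(30°) = 0.375 I₀.
I₃ = I₂ cos²(101° − 41°) = 0.375 I₀ · cos²(60°) = 0.09375 I₀.
After rotation:
Unpolarized light through the first polarizer → I₁ = ½ I₀, now polarized at 11°.
I₂ = I₁ cos²(41° − 11°) = 0.5 I₀ · cos²(30°) = 0.375 I₀.
Angle between axes 2 and 3: 88°. I₃ = 0.375 I₀ · cos²(88°) = 0.0004567 I₀.
Ratio = 0.0004567 / 0.09375 = 0.004872.

I_new/I_old ≈ 0.00487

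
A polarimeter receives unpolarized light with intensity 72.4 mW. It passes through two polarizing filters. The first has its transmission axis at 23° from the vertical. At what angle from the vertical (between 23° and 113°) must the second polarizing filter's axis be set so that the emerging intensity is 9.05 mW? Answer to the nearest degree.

θ ≈ 83°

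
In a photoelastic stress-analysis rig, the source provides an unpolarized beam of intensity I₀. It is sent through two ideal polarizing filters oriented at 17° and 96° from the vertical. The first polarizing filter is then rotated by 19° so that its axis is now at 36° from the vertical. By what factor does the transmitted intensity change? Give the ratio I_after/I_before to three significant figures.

I_new/I_old ≈ 6.87

Before rotation:
Unpolarized light through the first polarizer → I₁ = ½ I₀, now polarized at 17°.
I₂ = I₁ cos²(96° − 17°) = 0.5 I₀ · cos²(79°) = 0.0182 I₀.
After rotation:
Unpolarized light through the first polarizer → I₁ = ½ I₀, now polarized at 36°.
I₂ = I₁ cos²(96° − 36°) = 0.5 I₀ · cos²(60°) = 0.125 I₀.
Ratio = 0.125 / 0.0182 = 6.867.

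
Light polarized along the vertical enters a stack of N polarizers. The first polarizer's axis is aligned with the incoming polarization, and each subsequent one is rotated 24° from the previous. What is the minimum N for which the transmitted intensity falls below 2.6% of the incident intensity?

N = 22

First polarizer is aligned with the polarization: full transmission.
Each further stage multiplies by cos²(24°) = 0.8346.
After N polarizers: T = 0.8346^(N−1). Require T < 0.026 ⇒ N−1 > ln(0.026)/ln(0.8346) = 20.18, so N−1 ≥ 21 and N = 22.
Check: N=22 gives T = 0.02242 < 0.026; N=21 gives T = 0.02687.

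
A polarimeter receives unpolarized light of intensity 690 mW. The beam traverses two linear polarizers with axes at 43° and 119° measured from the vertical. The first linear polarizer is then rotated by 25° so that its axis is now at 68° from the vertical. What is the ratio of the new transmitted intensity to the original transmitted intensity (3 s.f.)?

Before rotation:
Unpolarized light through the first polarizer → I₁ = ½ I₀, now polarized at 43°.
I₂ = I₁ cos²(119° − 43°) = 0.5 I₀ · cos²(76°) = 0.02926 I₀.
After rotation:
Unpolarized light through the first polarizer → I₁ = ½ I₀, now polarized at 68°.
I₂ = I₁ cos²(119° − 68°) = 0.5 I₀ · cos²(51°) = 0.198 I₀.
Ratio = 0.198 / 0.02926 = 6.767.

I_new/I_old ≈ 6.77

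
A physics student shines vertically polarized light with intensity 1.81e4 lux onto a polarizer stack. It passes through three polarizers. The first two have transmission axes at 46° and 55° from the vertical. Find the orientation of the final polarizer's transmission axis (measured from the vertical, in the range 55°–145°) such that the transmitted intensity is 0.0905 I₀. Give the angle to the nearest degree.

I₁ = I₀ cos²(46° − 0°) = I₀ cos²(46°) = 0.4826 I₀.
I₂ = I₁ cos²(55° − 46°) = 0.4826 I₀ · cos²(9°) = 0.4707 I₀.
Need I₃/I₀ = 0.0905, so cos²(θ − 55°) = 0.0905 / 0.4707 = 0.1922.
θ − 55° = arccos(√0.1922) = 64.0°, giving θ ≈ 55 + 64.0 = 119.0°.

θ ≈ 119°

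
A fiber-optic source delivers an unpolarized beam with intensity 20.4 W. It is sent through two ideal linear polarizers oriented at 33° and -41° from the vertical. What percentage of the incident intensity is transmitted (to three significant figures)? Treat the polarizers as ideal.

≈ 3.80%

Unpolarized light through the first polarizer → I₁ = 20.4 W/2 = 10.2 W, polarized at 33°.
I₂ = I₁ · cos²(74°) = 10.2 · 0.07598 = 0.775 W.
That is 3.799% of the incident intensity.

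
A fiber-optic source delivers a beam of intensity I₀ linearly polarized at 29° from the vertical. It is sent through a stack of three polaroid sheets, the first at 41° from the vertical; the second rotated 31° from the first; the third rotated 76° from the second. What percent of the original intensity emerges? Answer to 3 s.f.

≈ 4.11%

I₁ = I₀ cos²(41° − 29°) = I₀ cos²(12°) = 0.9568 I₀.
I₂ = I₁ cos²(31°) = 0.9568 · 0.7347 I₀ = 0.703 I₀.
I₃ = I₂ cos²(76°) = 0.703 · 0.05853 I₀ = 0.04114 I₀.
That is 4.114% of the incident intensity.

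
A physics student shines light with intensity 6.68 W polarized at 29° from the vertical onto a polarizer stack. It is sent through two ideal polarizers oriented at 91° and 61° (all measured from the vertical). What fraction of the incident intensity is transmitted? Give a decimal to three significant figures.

By Malus's law, I₁ = 6.68 W · cos²(62°) = 1.472 W.
I₂ = I₁ · cos²(30°) = 1.472 · 0.75 = 1.104 W.
Transmitted fraction = 0.1653.

I/I₀ ≈ 0.165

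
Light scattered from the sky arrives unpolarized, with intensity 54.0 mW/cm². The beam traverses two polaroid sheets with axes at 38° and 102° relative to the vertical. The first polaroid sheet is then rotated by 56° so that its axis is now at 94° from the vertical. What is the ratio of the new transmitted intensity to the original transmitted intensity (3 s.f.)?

I_new/I_old ≈ 5.10

Before rotation:
Unpolarized light through the first polarizer → I₁ = ½ I₀, now polarized at 38°.
I₂ = I₁ cos²(102° − 38°) = 0.5 I₀ · cos²(64°) = 0.09608 I₀.
After rotation:
Unpolarized light through the first polarizer → I₁ = ½ I₀, now polarized at 94°.
I₂ = I₁ cos²(102° − 94°) = 0.5 I₀ · cos²(8°) = 0.4903 I₀.
Ratio = 0.4903 / 0.09608 = 5.103.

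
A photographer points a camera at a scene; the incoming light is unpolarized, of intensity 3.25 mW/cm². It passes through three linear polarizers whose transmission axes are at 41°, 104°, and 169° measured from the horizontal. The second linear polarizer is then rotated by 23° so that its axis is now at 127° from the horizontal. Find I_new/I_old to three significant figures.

Before rotation:
Unpolarized light through the first polarizer → I₁ = ½ I₀, now polarized at 41°.
I₂ = I₁ cos²(104° − 41°) = 0.5 I₀ · cos²(63°) = 0.1031 I₀.
I₃ = I₂ cos²(169° − 104°) = 0.1031 I₀ · cos²(65°) = 0.01841 I₀.
After rotation:
Unpolarized light through the first polarizer → I₁ = ½ I₀, now polarized at 41°.
I₂ = I₁ cos²(127° − 41°) = 0.5 I₀ · cos²(86°) = 0.002433 I₀.
I₃ = I₂ cos²(169° − 127°) = 0.002433 I₀ · cos²(42°) = 0.001344 I₀.
Ratio = 0.001344 / 0.01841 = 0.073.

I_new/I_old ≈ 0.0730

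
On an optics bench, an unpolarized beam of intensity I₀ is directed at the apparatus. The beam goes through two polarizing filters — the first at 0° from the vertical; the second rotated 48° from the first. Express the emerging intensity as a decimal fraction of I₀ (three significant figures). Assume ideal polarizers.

≈ 0.224 I₀

Unpolarized light through the first polarizer → I₁ = ½ I₀, now polarized at 0°.
I₂ = I₁ cos²(48°) = 0.5 · 0.4477 I₀ = 0.2239 I₀.
Transmitted fraction = 0.2239.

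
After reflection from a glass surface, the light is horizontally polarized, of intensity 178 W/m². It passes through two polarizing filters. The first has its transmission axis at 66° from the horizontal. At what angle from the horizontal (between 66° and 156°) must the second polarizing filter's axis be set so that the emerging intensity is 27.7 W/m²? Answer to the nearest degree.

I₁ = I₀ cos²(66° − 0°) = I₀ cos²(66°) = 0.1654 I₀.
Target fraction: 27.7 / 178 W/m² = 0.1556 of I₀.
Need I₂/I₀ = 0.1556, so cos²(θ − 66°) = 0.1556 / 0.1654 = 0.9407.
θ − 66° = arccos(√0.9407) = 14.1°, giving θ ≈ 66 + 14.1 = 80.1°.

θ ≈ 80°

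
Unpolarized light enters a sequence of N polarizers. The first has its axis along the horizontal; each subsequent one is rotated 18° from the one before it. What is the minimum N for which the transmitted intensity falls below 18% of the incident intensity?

N = 12

First polarizer halves the unpolarized light: factor 1/2.
Each further stage multiplies by cos²(18°) = 0.9045.
After N polarizers: T = 0.5·0.9045^(N−1). Require T < 0.18 ⇒ N−1 > ln(0.18/0.5)/ln(0.9045) = 10.18, so N−1 ≥ 11 and N = 12.
Check: N=12 gives T = 0.1658 < 0.18; N=11 gives T = 0.1833.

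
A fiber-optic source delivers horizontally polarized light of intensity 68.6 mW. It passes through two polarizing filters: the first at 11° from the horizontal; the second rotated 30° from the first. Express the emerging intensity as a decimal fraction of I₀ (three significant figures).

I/I₀ ≈ 0.723

I₁ = 68.6 mW · cos²(11°) = 66.1 mW.
I₂ = I₁ · cos²(30°) = 66.1 · 0.75 = 49.58 mW.
Transmitted fraction = 0.7227.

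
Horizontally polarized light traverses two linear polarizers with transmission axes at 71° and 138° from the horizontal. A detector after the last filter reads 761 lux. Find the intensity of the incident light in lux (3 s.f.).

I₀ ≈ 4.70e4 lux

By Malus's law, I₁ = I₀ cos²(71° − 0°) = I₀ cos²(71°) = 0.106 I₀.
I₂ = I₁ cos²(138° − 71°) = 0.106 I₀ · cos²(67°) = 0.01618 I₀.
So 761 lux = 0.01618 I₀, giving I₀ = 761/0.01618 = 4.703e+04 lux.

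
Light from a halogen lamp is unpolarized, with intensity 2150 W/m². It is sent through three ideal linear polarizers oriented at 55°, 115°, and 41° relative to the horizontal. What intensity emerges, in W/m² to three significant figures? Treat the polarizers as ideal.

I ≈ 20.4 W/m²

Unpolarized light through the first polarizer → I₁ = 2150 W/m²/2 = 1075 W/m², polarized at 55°.
I₂ = I₁ · cos²(60°) = 1075 · 0.25 = 268.8 W/m².
I₃ = I₂ · cos²(74°) = 268.8 · 0.07598 = 20.42 W/m².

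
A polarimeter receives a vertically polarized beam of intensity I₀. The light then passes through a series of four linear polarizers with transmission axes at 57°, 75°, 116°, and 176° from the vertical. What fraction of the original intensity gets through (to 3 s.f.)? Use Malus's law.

≈ 0.0382 I₀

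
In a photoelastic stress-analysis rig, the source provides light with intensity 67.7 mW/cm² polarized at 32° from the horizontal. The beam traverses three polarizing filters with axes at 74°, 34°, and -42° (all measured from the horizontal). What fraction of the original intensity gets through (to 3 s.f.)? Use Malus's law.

I/I₀ ≈ 0.0190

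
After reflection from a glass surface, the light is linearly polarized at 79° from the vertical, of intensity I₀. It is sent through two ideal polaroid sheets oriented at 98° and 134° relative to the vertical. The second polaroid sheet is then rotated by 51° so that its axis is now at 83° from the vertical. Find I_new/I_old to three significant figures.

Before rotation:
I₁ = I₀ cos²(98° − 79°) = I₀ cos²(19°) = 0.894 I₀.
I₂ = I₁ cos²(134° − 98°) = 0.894 I₀ · cos²(36°) = 0.5851 I₀.
After rotation:
I₁ = I₀ cos²(98° − 79°) = I₀ cos²(19°) = 0.894 I₀.
I₂ = I₁ cos²(83° − 98°) = 0.894 I₀ · cos²(15°) = 0.8341 I₀.
Ratio = 0.8341 / 0.5851 = 1.426.

I_new/I_old ≈ 1.43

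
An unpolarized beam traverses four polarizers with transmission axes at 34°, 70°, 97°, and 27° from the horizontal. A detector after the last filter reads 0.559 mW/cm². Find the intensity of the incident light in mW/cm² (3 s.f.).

Unpolarized light through the first polarizer → I₁ = ½ I₀, now polarized at 34°.
I₂ = I₁ cos²(70° − 34°) = 0.5 I₀ · cos²(36°) = 0.3273 I₀.
I₃ = I₂ cos²(97° − 70°) = 0.3273 I₀ · cos²(27°) = 0.2598 I₀.
I₄ = I₃ cos²(27° − 97°) = 0.2598 I₀ · cos²(70°) = 0.03039 I₀.
So 0.559 mW/cm² = 0.03039 I₀, giving I₀ = 0.559/0.03039 = 18.39 mW/cm².

I₀ ≈ 18.4 mW/cm²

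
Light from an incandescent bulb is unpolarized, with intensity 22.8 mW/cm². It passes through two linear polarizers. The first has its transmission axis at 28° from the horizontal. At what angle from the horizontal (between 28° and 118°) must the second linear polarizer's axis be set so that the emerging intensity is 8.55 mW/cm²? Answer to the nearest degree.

Unpolarized light through the first polarizer → I₁ = ½ I₀, now polarized at 28°.
Target fraction: 8.55 / 22.8 mW/cm² = 0.375 of I₀.
Need I₂/I₀ = 0.375, so cos²(θ − 28°) = 0.375 / 0.5 = 0.75.
θ − 28° = arccos(√0.75) = 30.0°, giving θ ≈ 28 + 30.0 = 58.0°.

θ ≈ 58°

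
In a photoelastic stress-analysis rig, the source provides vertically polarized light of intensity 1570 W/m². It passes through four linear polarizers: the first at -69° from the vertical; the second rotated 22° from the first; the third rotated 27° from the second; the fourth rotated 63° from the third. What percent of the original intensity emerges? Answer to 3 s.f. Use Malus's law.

By Malus's law, I₁ = 1570 W/m² · cos²(69°) = 201.6 W/m².
I₂ = I₁ · cos²(22°) = 201.6 · 0.8597 = 173.3 W/m².
I₃ = I₂ · cos²(27°) = 173.3 · 0.7939 = 137.6 W/m².
I₄ = I₃ · cos²(63°) = 137.6 · 0.2061 = 28.36 W/m².
That is 1.807% of the incident intensity.

≈ 1.81%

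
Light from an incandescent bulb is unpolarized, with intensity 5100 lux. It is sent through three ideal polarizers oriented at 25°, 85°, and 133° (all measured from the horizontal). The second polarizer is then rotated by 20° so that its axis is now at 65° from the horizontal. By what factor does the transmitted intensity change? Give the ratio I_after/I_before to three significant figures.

I_new/I_old ≈ 0.736

Before rotation:
Unpolarized light through the first polarizer → I₁ = ½ I₀, now polarized at 25°.
I₂ = I₁ cos²(85° − 25°) = 0.5 I₀ · cos²(60°) = 0.125 I₀.
I₃ = I₂ cos²(133° − 85°) = 0.125 I₀ · cos²(48°) = 0.05597 I₀.
After rotation:
Unpolarized light through the first polarizer → I₁ = ½ I₀, now polarized at 25°.
I₂ = I₁ cos²(65° − 25°) = 0.5 I₀ · cos²(40°) = 0.2934 I₀.
I₃ = I₂ cos²(133° − 65°) = 0.2934 I₀ · cos²(68°) = 0.04117 I₀.
Ratio = 0.04117 / 0.05597 = 0.7357.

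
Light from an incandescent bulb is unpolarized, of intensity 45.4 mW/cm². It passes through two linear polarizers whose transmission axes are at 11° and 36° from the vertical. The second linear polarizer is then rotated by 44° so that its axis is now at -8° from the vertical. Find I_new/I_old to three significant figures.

Before rotation:
Unpolarized light through the first polarizer → I₁ = ½ I₀, now polarized at 11°.
I₂ = I₁ cos²(36° − 11°) = 0.5 I₀ · cos²(25°) = 0.4107 I₀.
After rotation:
Unpolarized light through the first polarizer → I₁ = ½ I₀, now polarized at 11°.
I₂ = I₁ cos²(-8° − 11°) = 0.5 I₀ · cos²(19°) = 0.447 I₀.
Ratio = 0.447 / 0.4107 = 1.088.

I_new/I_old ≈ 1.09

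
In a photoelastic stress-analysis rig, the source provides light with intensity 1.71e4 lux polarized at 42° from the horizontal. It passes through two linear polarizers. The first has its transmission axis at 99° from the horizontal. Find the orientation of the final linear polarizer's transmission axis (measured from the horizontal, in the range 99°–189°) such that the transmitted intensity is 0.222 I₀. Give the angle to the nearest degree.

By Malus's law, I₁ = I₀ cos²(99° − 42°) = I₀ cos²(57°) = 0.2966 I₀.
Need I₂/I₀ = 0.222, so cos²(θ − 99°) = 0.222 / 0.2966 = 0.7484.
θ − 99° = arccos(√0.7484) = 30.1°, giving θ ≈ 99 + 30.1 = 129.1°.

θ ≈ 129°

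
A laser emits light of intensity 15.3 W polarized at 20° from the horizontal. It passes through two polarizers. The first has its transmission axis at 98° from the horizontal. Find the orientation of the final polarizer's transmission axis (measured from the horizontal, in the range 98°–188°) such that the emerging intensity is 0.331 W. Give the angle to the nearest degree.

θ ≈ 143°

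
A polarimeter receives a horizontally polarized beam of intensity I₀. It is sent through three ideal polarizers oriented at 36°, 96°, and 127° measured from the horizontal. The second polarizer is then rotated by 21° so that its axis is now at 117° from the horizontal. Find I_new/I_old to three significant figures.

Before rotation:
I₁ = I₀ cos²(36° − 0°) = I₀ cos²(36°) = 0.6545 I₀.
I₂ = I₁ cos²(96° − 36°) = 0.6545 I₀ · cos²(60°) = 0.1636 I₀.
I₃ = I₂ cos²(127° − 96°) = 0.1636 I₀ · cos²(31°) = 0.1202 I₀.
After rotation:
I₁ = I₀ cos²(36° − 0°) = I₀ cos²(36°) = 0.6545 I₀.
I₂ = I₁ cos²(117° − 36°) = 0.6545 I₀ · cos²(81°) = 0.01602 I₀.
I₃ = I₂ cos²(127° − 117°) = 0.01602 I₀ · cos²(10°) = 0.01553 I₀.
Ratio = 0.01553 / 0.1202 = 0.1292.

I_new/I_old ≈ 0.129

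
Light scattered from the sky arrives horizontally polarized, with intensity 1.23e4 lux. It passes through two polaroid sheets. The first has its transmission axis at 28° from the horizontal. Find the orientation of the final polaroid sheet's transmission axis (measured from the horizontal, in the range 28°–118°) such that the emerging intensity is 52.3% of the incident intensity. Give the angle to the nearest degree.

By Malus's law, I₁ = I₀ cos²(28° − 0°) = I₀ cos²(28°) = 0.7796 I₀.
Need I₂/I₀ = 0.523, so cos²(θ − 28°) = 0.523 / 0.7796 = 0.6709.
θ − 28° = arccos(√0.6709) = 35.0°, giving θ ≈ 28 + 35.0 = 63.0°.

θ ≈ 63°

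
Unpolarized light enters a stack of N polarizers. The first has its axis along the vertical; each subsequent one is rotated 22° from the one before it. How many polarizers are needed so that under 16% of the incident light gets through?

N = 9

First polarizer halves the unpolarized light: factor 1/2.
Each further stage multiplies by cos²(22°) = 0.8597.
After N polarizers: T = 0.5·0.8597^(N−1). Require T < 0.16 ⇒ N−1 > ln(0.16/0.5)/ln(0.8597) = 7.54, so N−1 ≥ 8 and N = 9.
Check: N=9 gives T = 0.1492 < 0.16; N=8 gives T = 0.1735.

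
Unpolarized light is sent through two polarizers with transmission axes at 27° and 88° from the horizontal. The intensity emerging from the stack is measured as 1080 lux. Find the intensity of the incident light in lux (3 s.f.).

Unpolarized light through the first polarizer → I₁ = ½ I₀, now polarized at 27°.
I₂ = I₁ cos²(88° − 27°) = 0.5 I₀ · cos²(61°) = 0.1175 I₀.
So 1080 lux = 0.1175 I₀, giving I₀ = 1080/0.1175 = 9190 lux.

I₀ ≈ 9190 lux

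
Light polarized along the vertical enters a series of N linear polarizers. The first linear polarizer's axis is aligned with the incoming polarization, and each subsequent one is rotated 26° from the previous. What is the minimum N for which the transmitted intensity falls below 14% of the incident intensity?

First polarizer is aligned with the polarization: full transmission.
Each further stage multiplies by cos²(26°) = 0.8078.
After N polarizers: T = 0.8078^(N−1). Require T < 0.14 ⇒ N−1 > ln(0.14)/ln(0.8078) = 9.21, so N−1 ≥ 10 and N = 11.
Check: N=11 gives T = 0.1184 < 0.14; N=10 gives T = 0.1465.

N = 11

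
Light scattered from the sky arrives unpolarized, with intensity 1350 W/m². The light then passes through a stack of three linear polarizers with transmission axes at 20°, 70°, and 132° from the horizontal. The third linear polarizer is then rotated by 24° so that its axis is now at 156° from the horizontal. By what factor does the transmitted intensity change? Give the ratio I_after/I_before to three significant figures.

I_new/I_old ≈ 0.0221

Before rotation:
Unpolarized light through the first polarizer → I₁ = ½ I₀, now polarized at 20°.
I₂ = I₁ cos²(70° − 20°) = 0.5 I₀ · cos²(50°) = 0.2066 I₀.
I₃ = I₂ cos²(132° − 70°) = 0.2066 I₀ · cos²(62°) = 0.04553 I₀.
After rotation:
Unpolarized light through the first polarizer → I₁ = ½ I₀, now polarized at 20°.
I₂ = I₁ cos²(70° − 20°) = 0.5 I₀ · cos²(50°) = 0.2066 I₀.
I₃ = I₂ cos²(156° − 70°) = 0.2066 I₀ · cos²(86°) = 0.001005 I₀.
Ratio = 0.001005 / 0.04553 = 0.02208.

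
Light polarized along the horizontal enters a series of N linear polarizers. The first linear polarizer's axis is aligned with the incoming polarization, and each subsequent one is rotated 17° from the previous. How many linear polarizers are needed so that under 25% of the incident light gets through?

N = 17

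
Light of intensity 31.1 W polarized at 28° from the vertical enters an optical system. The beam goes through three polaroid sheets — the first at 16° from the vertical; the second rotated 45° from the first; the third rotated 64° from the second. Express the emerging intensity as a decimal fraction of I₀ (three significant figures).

I/I₀ ≈ 0.0919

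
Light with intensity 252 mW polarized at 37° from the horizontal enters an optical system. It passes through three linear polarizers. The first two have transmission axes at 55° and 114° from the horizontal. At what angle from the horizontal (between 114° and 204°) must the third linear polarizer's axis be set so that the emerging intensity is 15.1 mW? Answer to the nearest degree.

By Malus's law, I₁ = I₀ cos²(55° − 37°) = I₀ cos²(18°) = 0.9045 I₀.
I₂ = I₁ cos²(114° − 55°) = 0.9045 I₀ · cos²(59°) = 0.2399 I₀.
Target fraction: 15.1 / 252 mW = 0.05992 of I₀.
Need I₃/I₀ = 0.05992, so cos²(θ − 114°) = 0.05992 / 0.2399 = 0.2497.
θ − 114° = arccos(√0.2497) = 60.0°, giving θ ≈ 114 + 60.0 = 174.0°.

θ ≈ 174°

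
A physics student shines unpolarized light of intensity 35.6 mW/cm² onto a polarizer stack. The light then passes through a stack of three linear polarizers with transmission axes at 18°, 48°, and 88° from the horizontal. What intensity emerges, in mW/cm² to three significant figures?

I ≈ 7.83 mW/cm²

Unpolarized light through the first polarizer → I₁ = 35.6 mW/cm²/2 = 17.8 mW/cm², polarized at 18°.
I₂ = I₁ · cos²(30°) = 17.8 · 0.75 = 13.35 mW/cm².
I₃ = I₂ · cos²(40°) = 13.35 · 0.5868 = 7.834 mW/cm².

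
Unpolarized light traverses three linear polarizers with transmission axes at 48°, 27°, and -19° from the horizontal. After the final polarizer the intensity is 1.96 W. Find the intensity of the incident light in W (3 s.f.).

Unpolarized light through the first polarizer → I₁ = ½ I₀, now polarized at 48°.
I₂ = I₁ cos²(27° − 48°) = 0.5 I₀ · cos²(21°) = 0.4358 I₀.
I₃ = I₂ cos²(-19° − 27°) = 0.4358 I₀ · cos²(46°) = 0.2103 I₀.
So 1.96 W = 0.2103 I₀, giving I₀ = 1.96/0.2103 = 9.321 W.

I₀ ≈ 9.32 W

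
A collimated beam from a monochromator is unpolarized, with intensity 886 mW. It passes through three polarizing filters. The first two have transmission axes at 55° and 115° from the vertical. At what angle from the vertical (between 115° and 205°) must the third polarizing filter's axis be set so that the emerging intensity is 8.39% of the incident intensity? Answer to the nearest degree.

Unpolarized light through the first polarizer → I₁ = ½ I₀, now polarized at 55°.
I₂ = I₁ cos²(115° − 55°) = 0.5 I₀ · cos²(60°) = 0.125 I₀.
Need I₃/I₀ = 0.0839, so cos²(θ − 115°) = 0.0839 / 0.125 = 0.6712.
θ − 115° = arccos(√0.6712) = 35.0°, giving θ ≈ 115 + 35.0 = 150.0°.

θ ≈ 150°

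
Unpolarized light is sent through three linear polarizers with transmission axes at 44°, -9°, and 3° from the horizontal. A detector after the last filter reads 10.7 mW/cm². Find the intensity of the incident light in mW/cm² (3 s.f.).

I₀ ≈ 61.8 mW/cm²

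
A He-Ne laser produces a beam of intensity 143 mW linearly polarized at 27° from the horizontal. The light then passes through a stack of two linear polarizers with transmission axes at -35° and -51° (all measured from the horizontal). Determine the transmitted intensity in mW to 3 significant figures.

I₁ = 143 mW · cos²(62°) = 31.52 mW.
I₂ = I₁ · cos²(16°) = 31.52 · 0.924 = 29.12 mW.

I ≈ 29.1 mW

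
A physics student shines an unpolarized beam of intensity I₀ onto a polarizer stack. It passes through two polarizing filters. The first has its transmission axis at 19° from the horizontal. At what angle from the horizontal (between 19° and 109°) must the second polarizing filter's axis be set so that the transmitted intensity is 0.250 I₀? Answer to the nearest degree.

Unpolarized light through the first polarizer → I₁ = ½ I₀, now polarized at 19°.
Need I₂/I₀ = 0.25, so cos²(θ − 19°) = 0.25 / 0.5 = 0.5.
θ − 19° = arccos(√0.5) = 45.0°, giving θ ≈ 19 + 45.0 = 64.0°.

θ ≈ 64°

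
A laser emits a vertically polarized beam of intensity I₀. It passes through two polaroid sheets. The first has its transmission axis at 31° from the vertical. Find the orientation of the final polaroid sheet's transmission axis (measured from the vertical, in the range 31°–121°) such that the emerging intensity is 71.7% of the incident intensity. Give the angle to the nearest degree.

θ ≈ 40°

I₁ = I₀ cos²(31° − 0°) = I₀ cos²(31°) = 0.7347 I₀.
Need I₂/I₀ = 0.717, so cos²(θ − 31°) = 0.717 / 0.7347 = 0.9759.
θ − 31° = arccos(√0.9759) = 8.9°, giving θ ≈ 31 + 8.9 = 39.9°.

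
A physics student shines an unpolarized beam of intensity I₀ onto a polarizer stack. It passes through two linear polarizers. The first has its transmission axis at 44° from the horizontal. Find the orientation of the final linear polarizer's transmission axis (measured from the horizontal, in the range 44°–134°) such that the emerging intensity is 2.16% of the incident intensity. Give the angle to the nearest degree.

Unpolarized light through the first polarizer → I₁ = ½ I₀, now polarized at 44°.
Need I₂/I₀ = 0.0216, so cos²(θ − 44°) = 0.0216 / 0.5 = 0.0432.
θ − 44° = arccos(√0.0432) = 78.0°, giving θ ≈ 44 + 78.0 = 122.0°.

θ ≈ 122°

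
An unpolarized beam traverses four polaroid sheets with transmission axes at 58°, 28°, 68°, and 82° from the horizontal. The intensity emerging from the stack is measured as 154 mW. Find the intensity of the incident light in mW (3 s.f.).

I₀ ≈ 743 mW

Unpolarized light through the first polarizer → I₁ = ½ I₀, now polarized at 58°.
I₂ = I₁ cos²(28° − 58°) = 0.5 I₀ · cos²(30°) = 0.375 I₀.
I₃ = I₂ cos²(68° − 28°) = 0.375 I₀ · cos²(40°) = 0.2201 I₀.
I₄ = I₃ cos²(82° − 68°) = 0.2201 I₀ · cos²(14°) = 0.2072 I₀.
So 154 mW = 0.2072 I₀, giving I₀ = 154/0.2072 = 743.3 mW.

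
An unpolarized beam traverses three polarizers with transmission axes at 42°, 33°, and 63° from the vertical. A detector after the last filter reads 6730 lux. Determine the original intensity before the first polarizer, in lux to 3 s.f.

Unpolarized light through the first polarizer → I₁ = ½ I₀, now polarized at 42°.
I₂ = I₁ cos²(33° − 42°) = 0.5 I₀ · cos²(9°) = 0.4878 I₀.
I₃ = I₂ cos²(63° − 33°) = 0.4878 I₀ · cos²(30°) = 0.3658 I₀.
So 6730 lux = 0.3658 I₀, giving I₀ = 6730/0.3658 = 1.84e+04 lux.

I₀ ≈ 1.84e4 lux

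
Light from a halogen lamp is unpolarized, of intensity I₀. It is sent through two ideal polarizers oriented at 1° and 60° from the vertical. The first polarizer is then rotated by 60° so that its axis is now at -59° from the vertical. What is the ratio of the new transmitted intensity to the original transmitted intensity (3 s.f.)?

I_new/I_old ≈ 0.886

Before rotation:
Unpolarized light through the first polarizer → I₁ = ½ I₀, now polarized at 1°.
I₂ = I₁ cos²(60° − 1°) = 0.5 I₀ · cos²(59°) = 0.1326 I₀.
After rotation:
Unpolarized light through the first polarizer → I₁ = ½ I₀, now polarized at -59°.
Angle between axes 1 and 2: 61°. I₂ = 0.5 I₀ · cos²(61°) = 0.1175 I₀.
Ratio = 0.1175 / 0.1326 = 0.8861.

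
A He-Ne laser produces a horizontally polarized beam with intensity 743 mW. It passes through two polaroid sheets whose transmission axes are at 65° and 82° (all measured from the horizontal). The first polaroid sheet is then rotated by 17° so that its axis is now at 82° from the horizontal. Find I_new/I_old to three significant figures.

Before rotation:
By Malus's law, I₁ = I₀ cos²(65° − 0°) = I₀ cos²(65°) = 0.1786 I₀.
I₂ = I₁ cos²(82° − 65°) = 0.1786 I₀ · cos²(17°) = 0.1633 I₀.
After rotation:
I₁ = I₀ cos²(82° − 0°) = I₀ cos²(82°) = 0.01937 I₀.
I₂ = I₁ cos²(82° − 82°) = 0.01937 I₀ · cos²(0°) = 0.01937 I₀.
Ratio = 0.01937 / 0.1633 = 0.1186.

I_new/I_old ≈ 0.119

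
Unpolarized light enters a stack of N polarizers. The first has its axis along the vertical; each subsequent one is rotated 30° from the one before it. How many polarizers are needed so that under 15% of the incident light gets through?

First polarizer halves the unpolarized light: factor 1/2.
Each further stage multiplies by cos²(30°) = 0.75.
After N polarizers: T = 0.5·0.75^(N−1). Require T < 0.15 ⇒ N−1 > ln(0.15/0.5)/ln(0.75) = 4.19, so N−1 ≥ 5 and N = 6.
Check: N=6 gives T = 0.1187 < 0.15; N=5 gives T = 0.1582.

N = 6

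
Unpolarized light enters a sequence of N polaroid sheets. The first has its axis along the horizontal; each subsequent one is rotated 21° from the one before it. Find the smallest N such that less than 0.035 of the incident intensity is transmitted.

N = 21

First polarizer halves the unpolarized light: factor 1/2.
Each further stage multiplies by cos²(21°) = 0.8716.
After N polarizers: T = 0.5·0.8716^(N−1). Require T < 0.035 ⇒ N−1 > ln(0.035/0.5)/ln(0.8716) = 19.35, so N−1 ≥ 20 and N = 21.
Check: N=21 gives T = 0.03199 < 0.035; N=20 gives T = 0.03671.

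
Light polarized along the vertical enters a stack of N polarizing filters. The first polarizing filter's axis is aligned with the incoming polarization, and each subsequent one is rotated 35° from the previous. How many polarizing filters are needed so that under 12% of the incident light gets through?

N = 7

First polarizer is aligned with the polarization: full transmission.
Each further stage multiplies by cos²(35°) = 0.671.
After N polarizers: T = 0.671^(N−1). Require T < 0.12 ⇒ N−1 > ln(0.12)/ln(0.671) = 5.31, so N−1 ≥ 6 and N = 7.
Check: N=7 gives T = 0.09128 < 0.12; N=6 gives T = 0.136.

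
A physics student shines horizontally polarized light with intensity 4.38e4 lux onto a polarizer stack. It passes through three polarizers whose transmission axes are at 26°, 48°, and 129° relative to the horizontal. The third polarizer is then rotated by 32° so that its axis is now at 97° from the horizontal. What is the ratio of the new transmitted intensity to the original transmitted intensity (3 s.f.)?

I_new/I_old ≈ 17.6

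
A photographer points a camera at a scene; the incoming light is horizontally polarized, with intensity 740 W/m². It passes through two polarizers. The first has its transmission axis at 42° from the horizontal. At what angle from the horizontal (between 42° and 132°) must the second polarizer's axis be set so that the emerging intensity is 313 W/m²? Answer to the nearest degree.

θ ≈ 71°

By Malus's law, I₁ = I₀ cos²(42° − 0°) = I₀ cos²(42°) = 0.5523 I₀.
Target fraction: 313 / 740 W/m² = 0.423 of I₀.
Need I₂/I₀ = 0.423, so cos²(θ − 42°) = 0.423 / 0.5523 = 0.7659.
θ − 42° = arccos(√0.7659) = 28.9°, giving θ ≈ 42 + 28.9 = 70.9°.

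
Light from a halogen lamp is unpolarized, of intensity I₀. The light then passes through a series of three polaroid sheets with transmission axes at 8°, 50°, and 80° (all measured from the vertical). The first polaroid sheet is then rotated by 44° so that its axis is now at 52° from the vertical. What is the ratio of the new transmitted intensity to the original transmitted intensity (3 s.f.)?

Before rotation:
Unpolarized light through the first polarizer → I₁ = ½ I₀, now polarized at 8°.
I₂ = I₁ cos²(50° − 8°) = 0.5 I₀ · cos²(42°) = 0.2761 I₀.
I₃ = I₂ cos²(80° − 50°) = 0.2761 I₀ · cos²(30°) = 0.2071 I₀.
After rotation:
Unpolarized light through the first polarizer → I₁ = ½ I₀, now polarized at 52°.
I₂ = I₁ cos²(50° − 52°) = 0.5 I₀ · cos²(2°) = 0.4994 I₀.
I₃ = I₂ cos²(80° − 50°) = 0.4994 I₀ · cos²(30°) = 0.3745 I₀.
Ratio = 0.3745 / 0.2071 = 1.809.

I_new/I_old ≈ 1.81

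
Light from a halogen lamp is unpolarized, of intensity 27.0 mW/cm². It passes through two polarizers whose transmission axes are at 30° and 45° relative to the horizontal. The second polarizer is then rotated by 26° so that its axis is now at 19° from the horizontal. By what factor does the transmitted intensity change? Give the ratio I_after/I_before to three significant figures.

Before rotation:
Unpolarized light through the first polarizer → I₁ = ½ I₀, now polarized at 30°.
I₂ = I₁ cos²(45° − 30°) = 0.5 I₀ · cos²(15°) = 0.4665 I₀.
After rotation:
Unpolarized light through the first polarizer → I₁ = ½ I₀, now polarized at 30°.
I₂ = I₁ cos²(19° − 30°) = 0.5 I₀ · cos²(11°) = 0.4818 I₀.
Ratio = 0.4818 / 0.4665 = 1.033.

I_new/I_old ≈ 1.03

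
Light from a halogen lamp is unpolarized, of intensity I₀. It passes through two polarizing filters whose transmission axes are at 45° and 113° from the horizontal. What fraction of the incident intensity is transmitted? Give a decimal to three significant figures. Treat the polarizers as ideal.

≈ 0.0702 I₀

Unpolarized light through the first polarizer → I₁ = ½ I₀, now polarized at 45°.
I₂ = I₁ cos²(113° − 45°) = 0.5 I₀ · cos²(68°) = 0.07017 I₀.
Transmitted fraction = 0.07017.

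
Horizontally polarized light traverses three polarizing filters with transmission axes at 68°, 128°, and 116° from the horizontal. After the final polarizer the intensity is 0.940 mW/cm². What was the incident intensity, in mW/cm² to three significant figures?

I₀ ≈ 28.0 mW/cm²

By Malus's law, I₁ = I₀ cos²(68° − 0°) = I₀ cos²(68°) = 0.1403 I₀.
I₂ = I₁ cos²(128° − 68°) = 0.1403 I₀ · cos²(60°) = 0.03508 I₀.
I₃ = I₂ cos²(116° − 128°) = 0.03508 I₀ · cos²(12°) = 0.03357 I₀.
So 0.940 mW/cm² = 0.03357 I₀, giving I₀ = 0.940/0.03357 = 28 mW/cm².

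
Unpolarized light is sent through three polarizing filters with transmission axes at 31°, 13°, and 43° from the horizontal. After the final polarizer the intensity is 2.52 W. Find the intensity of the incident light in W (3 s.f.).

I₀ ≈ 7.43 W

Unpolarized light through the first polarizer → I₁ = ½ I₀, now polarized at 31°.
I₂ = I₁ cos²(13° − 31°) = 0.5 I₀ · cos²(18°) = 0.4523 I₀.
I₃ = I₂ cos²(43° − 13°) = 0.4523 I₀ · cos²(30°) = 0.3392 I₀.
So 2.52 W = 0.3392 I₀, giving I₀ = 2.52/0.3392 = 7.429 W.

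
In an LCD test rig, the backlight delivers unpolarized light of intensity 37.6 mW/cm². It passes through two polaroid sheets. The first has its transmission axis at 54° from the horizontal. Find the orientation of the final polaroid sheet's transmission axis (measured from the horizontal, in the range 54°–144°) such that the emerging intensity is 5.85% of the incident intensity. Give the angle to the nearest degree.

θ ≈ 124°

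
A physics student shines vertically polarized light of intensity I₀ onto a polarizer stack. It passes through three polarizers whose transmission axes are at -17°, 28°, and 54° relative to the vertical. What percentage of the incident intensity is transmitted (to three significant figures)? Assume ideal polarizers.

I₁ = I₀ cos²(-17° − 0°) = I₀ cos²(17°) = 0.9145 I₀.
I₂ = I₁ cos²(28° + 17°) = 0.9145 I₀ · cos²(45°) = 0.4573 I₀.
I₃ = I₂ cos²(54° − 28°) = 0.4573 I₀ · cos²(26°) = 0.3694 I₀.
That is 36.94% of the incident intensity.

≈ 36.9%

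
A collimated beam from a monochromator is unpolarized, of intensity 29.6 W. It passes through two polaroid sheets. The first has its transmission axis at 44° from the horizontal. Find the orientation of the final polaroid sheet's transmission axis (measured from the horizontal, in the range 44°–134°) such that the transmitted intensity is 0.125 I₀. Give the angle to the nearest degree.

Unpolarized light through the first polarizer → I₁ = ½ I₀, now polarized at 44°.
Need I₂/I₀ = 0.125, so cos²(θ − 44°) = 0.125 / 0.5 = 0.25.
θ − 44° = arccos(√0.25) = 60.0°, giving θ ≈ 44 + 60.0 = 104.0°.

θ ≈ 104°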